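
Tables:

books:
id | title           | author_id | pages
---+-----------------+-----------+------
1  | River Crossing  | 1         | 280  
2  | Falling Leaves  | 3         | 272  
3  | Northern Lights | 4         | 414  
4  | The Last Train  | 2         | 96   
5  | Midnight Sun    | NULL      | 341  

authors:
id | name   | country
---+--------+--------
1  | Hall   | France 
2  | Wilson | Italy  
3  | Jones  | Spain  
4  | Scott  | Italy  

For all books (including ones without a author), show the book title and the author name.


LEFT JOIN keeps every row from books (the left table); where author_id has no match in authors, the author columns become NULL. Walk through each book:
  - book 1 (River Crossing): author_id=1 -> matches Hall
  - book 2 (Falling Leaves): author_id=3 -> matches Jones
  - book 3 (Northern Lights): author_id=4 -> matches Scott
  - book 4 (The Last Train): author_id=2 -> matches Wilson
  - book 5 (Midnight Sun): author_id=NULL, no match -> kept with NULL
All 5 rows appear; 1 has NULL author.

SQL:
SELECT a.title, b.name AS author
FROM books a
LEFT JOIN authors b ON a.author_id = b.id

Result:
title           | author
----------------+-------
River Crossing  | Hall  
Falling Leaves  | Jones 
Northern Lights | Scott 
The Last Train  | Wilson
Midnight Sun    | NULL  


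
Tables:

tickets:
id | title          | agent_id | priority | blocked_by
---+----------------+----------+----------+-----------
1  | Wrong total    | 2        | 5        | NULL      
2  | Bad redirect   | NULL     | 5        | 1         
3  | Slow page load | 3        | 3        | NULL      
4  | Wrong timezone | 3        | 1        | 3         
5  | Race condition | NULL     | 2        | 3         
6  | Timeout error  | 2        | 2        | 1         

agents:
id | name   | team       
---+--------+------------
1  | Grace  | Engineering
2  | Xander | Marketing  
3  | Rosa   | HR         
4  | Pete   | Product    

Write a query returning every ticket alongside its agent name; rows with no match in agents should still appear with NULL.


LEFT JOIN keeps every row from tickets (the left table); where agent_id has no match in agents, the agent columns become NULL. Walk through each ticket:
  - ticket 1 (Wrong total): agent_id=2 -> matches Xander
  - ticket 2 (Bad redirect): agent_id=NULL, no match -> kept with NULL
  - ticket 3 (Slow page load): agent_id=3 -> matches Rosa
  - ticket 4 (Wrong timezone): agent_id=3 -> matches Rosa
  - ticket 5 (Race condition): agent_id=NULL, no match -> kept with NULL
  - ticket 6 (Timeout error): agent_id=2 -> matches Xander
All 6 rows appear; 2 have NULL agent.

SQL:
SELECT a.title, b.name AS agent
FROM tickets a
LEFT JOIN agents b ON a.agent_id = b.id

Result:
title          | agent 
---------------+-------
Wrong total    | Xander
Bad redirect   | NULL  
Slow page load | Rosa  
Wrong timezone | Rosa  
Race condition | NULL  
Timeout error  | Xander


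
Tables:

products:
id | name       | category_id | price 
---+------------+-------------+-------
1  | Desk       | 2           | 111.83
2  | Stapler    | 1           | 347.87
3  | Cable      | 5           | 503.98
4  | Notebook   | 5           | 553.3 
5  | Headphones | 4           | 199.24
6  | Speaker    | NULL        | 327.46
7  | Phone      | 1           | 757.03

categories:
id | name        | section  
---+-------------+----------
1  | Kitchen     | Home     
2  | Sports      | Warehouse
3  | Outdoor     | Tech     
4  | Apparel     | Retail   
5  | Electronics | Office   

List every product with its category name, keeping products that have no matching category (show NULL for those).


LEFT JOIN keeps every row from products (the left table); where category_id has no match in categories, the category columns become NULL. Walk through each product:
  - product 1 (Desk): category_id=2 -> matches Sports
  - product 2 (Stapler): category_id=1 -> matches Kitchen
  - product 3 (Cable): category_id=5 -> matches Electronics
  - product 4 (Notebook): category_id=5 -> matches Electronics
  - product 5 (Headphones): category_id=4 -> matches Apparel
  - product 6 (Speaker): category_id=NULL, no match -> kept with NULL
  - product 7 (Phone): category_id=1 -> matches Kitchen
All 7 rows appear; 1 has NULL category.

SQL:
SELECT a.name, b.name AS category
FROM products a
LEFT JOIN categories b ON a.category_id = b.id

Result:
name       | category   
-----------+------------
Desk       | Sports     
Stapler    | Kitchen    
Cable      | Electronics
Notebook   | Electronics
Headphones | Apparel    
Speaker    | NULL       
Phone      | Kitchen    


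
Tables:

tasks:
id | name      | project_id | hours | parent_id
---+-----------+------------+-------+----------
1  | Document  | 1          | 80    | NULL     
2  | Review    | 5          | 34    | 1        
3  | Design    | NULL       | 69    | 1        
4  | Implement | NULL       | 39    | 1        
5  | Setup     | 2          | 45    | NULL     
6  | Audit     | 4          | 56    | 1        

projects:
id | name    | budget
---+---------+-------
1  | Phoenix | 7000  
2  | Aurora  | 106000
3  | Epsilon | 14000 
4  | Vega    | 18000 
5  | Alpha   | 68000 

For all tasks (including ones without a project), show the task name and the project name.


LEFT JOIN keeps every row from tasks (the left table); where project_id has no match in projects, the project columns become NULL. Walk through each task:
  - task 1 (Document): project_id=1 -> matches Phoenix
  - task 2 (Review): project_id=5 -> matches Alpha
  - task 3 (Design): project_id=NULL, no match -> kept with NULL
  - task 4 (Implement): project_id=NULL, no match -> kept with NULL
  - task 5 (Setup): project_id=2 -> matches Aurora
  - task 6 (Audit): project_id=4 -> matches Vega
All 6 rows appear; 2 have NULL project.

SQL:
SELECT a.name, b.name AS project
FROM tasks a
LEFT JOIN projects b ON a.project_id = b.id

Result:
name      | project
----------+--------
Document  | Phoenix
Review    | Alpha  
Design    | NULL   
Implement | NULL   
Setup     | Aurora 
Audit     | Vega   


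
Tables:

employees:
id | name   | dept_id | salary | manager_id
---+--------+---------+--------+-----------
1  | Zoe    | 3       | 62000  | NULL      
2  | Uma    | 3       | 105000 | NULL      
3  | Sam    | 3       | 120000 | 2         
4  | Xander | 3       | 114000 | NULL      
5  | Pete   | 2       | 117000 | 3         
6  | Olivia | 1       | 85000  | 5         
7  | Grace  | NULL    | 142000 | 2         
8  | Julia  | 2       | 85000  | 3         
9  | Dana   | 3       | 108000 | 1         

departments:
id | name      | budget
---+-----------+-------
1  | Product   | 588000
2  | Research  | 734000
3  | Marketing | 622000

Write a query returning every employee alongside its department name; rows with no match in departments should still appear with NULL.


LEFT JOIN keeps every row from employees (the left table); where dept_id has no match in departments, the department columns become NULL. Walk through each employee:
  - employee 1 (Zoe): dept_id=3 -> matches Marketing
  - employee 2 (Uma): dept_id=3 -> matches Marketing
  - employee 3 (Sam): dept_id=3 -> matches Marketing
  - employee 4 (Xander): dept_id=3 -> matches Marketing
  - employee 5 (Pete): dept_id=2 -> matches Research
  - employee 6 (Olivia): dept_id=1 -> matches Product
  - employee 7 (Grace): dept_id=NULL, no match -> kept with NULL
  - employee 8 (Julia): dept_id=2 -> matches Research
  - employee 9 (Dana): dept_id=3 -> matches Marketing
All 9 rows appear; 1 has NULL department.

SQL:
SELECT a.name, b.name AS department
FROM employees a
LEFT JOIN departments b ON a.dept_id = b.id

Result:
name   | department
-------+-----------
Zoe    | Marketing 
Uma    | Marketing 
Sam    | Marketing 
Xander | Marketing 
Pete   | Research  
Olivia | Product   
Grace  | NULL      
Julia  | Research  
Dana   | Marketing 


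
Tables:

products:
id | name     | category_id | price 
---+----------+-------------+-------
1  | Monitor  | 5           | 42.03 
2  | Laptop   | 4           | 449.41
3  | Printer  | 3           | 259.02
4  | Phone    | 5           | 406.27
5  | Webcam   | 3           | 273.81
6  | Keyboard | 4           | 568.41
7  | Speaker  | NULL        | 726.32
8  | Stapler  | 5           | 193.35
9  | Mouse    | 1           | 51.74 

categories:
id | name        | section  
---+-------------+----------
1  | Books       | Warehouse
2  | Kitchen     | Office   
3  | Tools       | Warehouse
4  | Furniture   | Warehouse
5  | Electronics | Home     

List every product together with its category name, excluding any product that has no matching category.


INNER JOIN keeps only products rows whose category_id matches an id in categories. Walk through each product:
  - product 1 (Monitor): category_id=5 -> matches Electronics
  - product 2 (Laptop): category_id=4 -> matches Furniture
  - product 3 (Printer): category_id=3 -> matches Tools
  - product 4 (Phone): category_id=5 -> matches Electronics
  - product 5 (Webcam): category_id=3 -> matches Tools
  - product 6 (Keyboard): category_id=4 -> matches Furniture
  - product 7 (Speaker): category_id=NULL, no match -> dropped
  - product 8 (Stapler): category_id=5 -> matches Electronics
  - product 9 (Mouse): category_id=1 -> matches Books
So 1 of 9 rows is dropped.

SQL:
SELECT a.name, b.name AS category
FROM products a
INNER JOIN categories b ON a.category_id = b.id

Result:
name     | category   
---------+------------
Monitor  | Electronics
Laptop   | Furniture  
Printer  | Tools      
Phone    | Electronics
Webcam   | Tools      
Keyboard | Furniture  
Stapler  | Electronics
Mouse    | Books      


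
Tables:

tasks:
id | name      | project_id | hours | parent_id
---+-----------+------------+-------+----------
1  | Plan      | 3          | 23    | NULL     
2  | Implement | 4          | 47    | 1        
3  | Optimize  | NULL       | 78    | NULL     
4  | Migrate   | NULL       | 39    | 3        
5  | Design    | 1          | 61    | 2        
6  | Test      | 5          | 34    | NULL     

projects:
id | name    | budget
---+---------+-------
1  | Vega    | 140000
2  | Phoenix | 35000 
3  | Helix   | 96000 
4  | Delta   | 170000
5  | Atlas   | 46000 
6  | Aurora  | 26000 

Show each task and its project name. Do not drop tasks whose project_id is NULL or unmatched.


LEFT JOIN keeps every row from tasks (the left table); where project_id has no match in projects, the project columns become NULL. Walk through each task:
  - task 1 (Plan): project_id=3 -> matches Helix
  - task 2 (Implement): project_id=4 -> matches Delta
  - task 3 (Optimize): project_id=NULL, no match -> kept with NULL
  - task 4 (Migrate): project_id=NULL, no match -> kept with NULL
  - task 5 (Design): project_id=1 -> matches Vega
  - task 6 (Test): project_id=5 -> matches Atlas
All 6 rows appear; 2 have NULL project.

SQL:
SELECT a.name, b.name AS project
FROM tasks a
LEFT JOIN projects b ON a.project_id = b.id

Result:
name      | project
----------+--------
Plan      | Helix  
Implement | Delta  
Optimize  | NULL   
Migrate   | NULL   
Design    | Vega   
Test      | Atlas  


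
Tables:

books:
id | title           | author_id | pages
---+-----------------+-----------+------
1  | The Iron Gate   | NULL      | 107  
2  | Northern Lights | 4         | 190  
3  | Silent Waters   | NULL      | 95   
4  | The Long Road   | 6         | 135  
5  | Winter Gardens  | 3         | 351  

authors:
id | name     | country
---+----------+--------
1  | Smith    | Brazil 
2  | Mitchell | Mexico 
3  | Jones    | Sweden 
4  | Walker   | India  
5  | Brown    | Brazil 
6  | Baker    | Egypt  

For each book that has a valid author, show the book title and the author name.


INNER JOIN keeps only books rows whose author_id matches an id in authors. Walk through each book:
  - book 1 (The Iron Gate): author_id=NULL, no match -> dropped
  - book 2 (Northern Lights): author_id=4 -> matches Walker
  - book 3 (Silent Waters): author_id=NULL, no match -> dropped
  - book 4 (The Long Road): author_id=6 -> matches Baker
  - book 5 (Winter Gardens): author_id=3 -> matches Jones
So 2 of 5 rows are dropped.

SQL:
SELECT a.title, b.name AS author
FROM books a
INNER JOIN authors b ON a.author_id = b.id

Result:
title           | author
----------------+-------
Northern Lights | Walker
The Long Road   | Baker 
Winter Gardens  | Jones 


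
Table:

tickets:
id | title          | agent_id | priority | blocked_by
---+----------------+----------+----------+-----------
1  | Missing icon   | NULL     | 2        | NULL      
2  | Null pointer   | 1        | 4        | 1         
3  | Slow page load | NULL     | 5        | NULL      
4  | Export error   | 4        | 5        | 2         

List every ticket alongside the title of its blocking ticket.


This is a self-join: tickets is joined to a second copy of itself, matching each row's blocked_by to another row's id. Use LEFT JOIN so rows with blocked_by=NULL are kept.
  - ticket 1 (Missing icon): blocked_by=NULL -> NULL
  - ticket 2 (Null pointer): blocked_by=1 -> Missing icon
  - ticket 3 (Slow page load): blocked_by=NULL -> NULL
  - ticket 4 (Export error): blocked_by=2 -> Null pointer

SQL:
SELECT a.title AS item, b.title AS blocked_by
FROM tickets a
LEFT JOIN tickets b ON a.blocked_by = b.id

Result:
item           | blocked_by  
---------------+-------------
Missing icon   | NULL        
Null pointer   | Missing icon
Slow page load | NULL        
Export error   | Null pointer


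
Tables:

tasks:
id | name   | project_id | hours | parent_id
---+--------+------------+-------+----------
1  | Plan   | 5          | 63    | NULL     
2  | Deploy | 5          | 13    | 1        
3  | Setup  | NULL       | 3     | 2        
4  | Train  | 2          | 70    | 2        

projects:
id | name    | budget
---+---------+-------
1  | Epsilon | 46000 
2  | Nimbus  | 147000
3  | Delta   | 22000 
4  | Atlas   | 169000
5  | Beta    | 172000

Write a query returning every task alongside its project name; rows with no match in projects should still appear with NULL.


LEFT JOIN keeps every row from tasks (the left table); where project_id has no match in projects, the project columns become NULL. Walk through each task:
  - task 1 (Plan): project_id=5 -> matches Beta
  - task 2 (Deploy): project_id=5 -> matches Beta
  - task 3 (Setup): project_id=NULL, no match -> kept with NULL
  - task 4 (Train): project_id=2 -> matches Nimbus
All 4 rows appear; 1 has NULL project.

SQL:
SELECT a.name, b.name AS project
FROM tasks a
LEFT JOIN projects b ON a.project_id = b.id

Result:
name   | project
-------+--------
Plan   | Beta   
Deploy | Beta   
Setup  | NULL   
Train  | Nimbus 


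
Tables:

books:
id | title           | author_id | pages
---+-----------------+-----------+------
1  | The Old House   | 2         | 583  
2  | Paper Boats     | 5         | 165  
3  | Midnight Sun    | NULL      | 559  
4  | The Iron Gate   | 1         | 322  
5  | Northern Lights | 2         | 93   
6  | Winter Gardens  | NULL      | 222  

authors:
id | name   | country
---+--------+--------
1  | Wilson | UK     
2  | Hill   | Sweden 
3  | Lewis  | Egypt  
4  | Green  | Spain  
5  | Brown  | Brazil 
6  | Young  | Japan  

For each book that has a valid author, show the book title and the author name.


INNER JOIN keeps only books rows whose author_id matches an id in authors. Walk through each book:
  - book 1 (The Old House): author_id=2 -> matches Hill
  - book 2 (Paper Boats): author_id=5 -> matches Brown
  - book 3 (Midnight Sun): author_id=NULL, no match -> dropped
  - book 4 (The Iron Gate): author_id=1 -> matches Wilson
  - book 5 (Northern Lights): author_id=2 -> matches Hill
  - book 6 (Winter Gardens): author_id=NULL, no match -> dropped
So 2 of 6 rows are dropped.

SQL:
SELECT a.title, b.name AS author
FROM books a
INNER JOIN authors b ON a.author_id = b.id

Result:
title           | author
----------------+-------
The Old House   | Hill  
Paper Boats     | Brown 
The Iron Gate   | Wilson
Northern Lights | Hill  


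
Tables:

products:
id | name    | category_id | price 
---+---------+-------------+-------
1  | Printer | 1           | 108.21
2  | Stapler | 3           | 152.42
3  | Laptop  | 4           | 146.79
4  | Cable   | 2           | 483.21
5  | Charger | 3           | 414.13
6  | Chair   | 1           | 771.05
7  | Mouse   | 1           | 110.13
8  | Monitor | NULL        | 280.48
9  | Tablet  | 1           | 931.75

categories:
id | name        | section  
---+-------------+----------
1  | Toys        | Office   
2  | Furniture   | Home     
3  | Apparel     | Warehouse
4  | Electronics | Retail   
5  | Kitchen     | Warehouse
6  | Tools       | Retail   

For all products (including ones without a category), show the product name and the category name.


LEFT JOIN keeps every row from products (the left table); where category_id has no match in categories, the category columns become NULL. Walk through each product:
  - product 1 (Printer): category_id=1 -> matches Toys
  - product 2 (Stapler): category_id=3 -> matches Apparel
  - product 3 (Laptop): category_id=4 -> matches Electronics
  - product 4 (Cable): category_id=2 -> matches Furniture
  - product 5 (Charger): category_id=3 -> matches Apparel
  - product 6 (Chair): category_id=1 -> matches Toys
  - product 7 (Mouse): category_id=1 -> matches Toys
  - product 8 (Monitor): category_id=NULL, no match -> kept with NULL
  - product 9 (Tablet): category_id=1 -> matches Toys
All 9 rows appear; 1 has NULL category.

SQL:
SELECT a.name, b.name AS category
FROM products a
LEFT JOIN categories b ON a.category_id = b.id

Result:
name    | category   
--------+------------
Printer | Toys       
Stapler | Apparel    
Laptop  | Electronics
Cable   | Furniture  
Charger | Apparel    
Chair   | Toys       
Mouse   | Toys       
Monitor | NULL       
Tablet  | Toys       


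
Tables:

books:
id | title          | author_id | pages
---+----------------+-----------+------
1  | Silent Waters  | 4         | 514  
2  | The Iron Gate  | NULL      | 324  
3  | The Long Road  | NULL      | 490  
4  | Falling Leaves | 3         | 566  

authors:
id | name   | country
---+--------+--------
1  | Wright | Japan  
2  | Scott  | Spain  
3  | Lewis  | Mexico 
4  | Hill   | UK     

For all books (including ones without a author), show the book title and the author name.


LEFT JOIN keeps every row from books (the left table); where author_id has no match in authors, the author columns become NULL. Walk through each book:
  - book 1 (Silent Waters): author_id=4 -> matches Hill
  - book 2 (The Iron Gate): author_id=NULL, no match -> kept with NULL
  - book 3 (The Long Road): author_id=NULL, no match -> kept with NULL
  - book 4 (Falling Leaves): author_id=3 -> matches Lewis
All 4 rows appear; 2 have NULL author.

SQL:
SELECT a.title, b.name AS author
FROM books a
LEFT JOIN authors b ON a.author_id = b.id

Result:
title          | author
---------------+-------
Silent Waters  | Hill  
The Iron Gate  | NULL  
The Long Road  | NULL  
Falling Leaves | Lewis 


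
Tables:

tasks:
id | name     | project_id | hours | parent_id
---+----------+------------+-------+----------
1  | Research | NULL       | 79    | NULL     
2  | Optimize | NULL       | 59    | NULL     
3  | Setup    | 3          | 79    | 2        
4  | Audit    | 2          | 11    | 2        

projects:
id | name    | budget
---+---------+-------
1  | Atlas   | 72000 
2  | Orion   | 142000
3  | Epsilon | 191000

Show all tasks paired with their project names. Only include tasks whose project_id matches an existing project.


INNER JOIN keeps only tasks rows whose project_id matches an id in projects. Walk through each task:
  - task 1 (Research): project_id=NULL, no match -> dropped
  - task 2 (Optimize): project_id=NULL, no match -> dropped
  - task 3 (Setup): project_id=3 -> matches Epsilon
  - task 4 (Audit): project_id=2 -> matches Orion
So 2 of 4 rows are dropped.

SQL:
SELECT a.name, b.name AS project
FROM tasks a
INNER JOIN projects b ON a.project_id = b.id

Result:
name  | project
------+--------
Setup | Epsilon
Audit | Orion  


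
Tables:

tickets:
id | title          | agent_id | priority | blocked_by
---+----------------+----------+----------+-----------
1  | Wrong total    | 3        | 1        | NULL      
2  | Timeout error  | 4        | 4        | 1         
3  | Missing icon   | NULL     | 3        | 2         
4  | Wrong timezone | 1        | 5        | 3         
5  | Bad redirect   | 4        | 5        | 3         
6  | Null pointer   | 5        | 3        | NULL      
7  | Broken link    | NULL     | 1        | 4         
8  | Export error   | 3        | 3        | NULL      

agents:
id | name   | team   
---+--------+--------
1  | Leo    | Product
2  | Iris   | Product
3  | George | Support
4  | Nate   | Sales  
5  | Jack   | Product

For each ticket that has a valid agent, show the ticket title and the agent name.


INNER JOIN keeps only tickets rows whose agent_id matches an id in agents. Walk through each ticket:
  - ticket 1 (Wrong total): agent_id=3 -> matches George
  - ticket 2 (Timeout error): agent_id=4 -> matches Nate
  - ticket 3 (Missing icon): agent_id=NULL, no match -> dropped
  - ticket 4 (Wrong timezone): agent_id=1 -> matches Leo
  - ticket 5 (Bad redirect): agent_id=4 -> matches Nate
  - ticket 6 (Null pointer): agent_id=5 -> matches Jack
  - ticket 7 (Broken link): agent_id=NULL, no match -> dropped
  - ticket 8 (Export error): agent_id=3 -> matches George
So 2 of 8 rows are dropped.

SQL:
SELECT a.title, b.name AS agent
FROM tickets a
INNER JOIN agents b ON a.agent_id = b.id

Result:
title          | agent 
---------------+-------
Wrong total    | George
Timeout error  | Nate  
Wrong timezone | Leo   
Bad redirect   | Nate  
Null pointer   | Jack  
Export error   | George


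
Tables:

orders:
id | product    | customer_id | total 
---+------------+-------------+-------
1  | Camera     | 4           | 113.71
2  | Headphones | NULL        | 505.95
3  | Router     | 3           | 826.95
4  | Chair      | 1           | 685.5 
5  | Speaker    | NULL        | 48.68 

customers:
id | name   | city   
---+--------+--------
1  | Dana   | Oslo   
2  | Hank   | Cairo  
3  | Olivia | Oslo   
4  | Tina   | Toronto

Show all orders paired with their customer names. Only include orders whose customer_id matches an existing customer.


INNER JOIN keeps only orders rows whose customer_id matches an id in customers. Walk through each order:
  - order 1 (Camera): customer_id=4 -> matches Tina
  - order 2 (Headphones): customer_id=NULL, no match -> dropped
  - order 3 (Router): customer_id=3 -> matches Olivia
  - order 4 (Chair): customer_id=1 -> matches Dana
  - order 5 (Speaker): customer_id=NULL, no match -> dropped
So 2 of 5 rows are dropped.

SQL:
SELECT a.product, b.name AS customer
FROM orders a
INNER JOIN customers b ON a.customer_id = b.id

Result:
product | customer
--------+---------
Camera  | Tina    
Router  | Olivia  
Chair   | Dana    


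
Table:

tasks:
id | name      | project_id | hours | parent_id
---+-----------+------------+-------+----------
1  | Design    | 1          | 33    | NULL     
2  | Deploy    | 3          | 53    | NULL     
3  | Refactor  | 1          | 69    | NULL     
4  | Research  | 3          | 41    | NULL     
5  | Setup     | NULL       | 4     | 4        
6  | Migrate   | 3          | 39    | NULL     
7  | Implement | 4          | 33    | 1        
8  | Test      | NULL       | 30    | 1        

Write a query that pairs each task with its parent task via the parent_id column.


This is a self-join: tasks is joined to a second copy of itself, matching each row's parent_id to another row's id. Use LEFT JOIN so rows with parent_id=NULL are kept.
  - task 1 (Design): parent_id=NULL -> NULL
  - task 2 (Deploy): parent_id=NULL -> NULL
  - task 3 (Refactor): parent_id=NULL -> NULL
  - task 4 (Research): parent_id=NULL -> NULL
  - task 5 (Setup): parent_id=4 -> Research
  - task 6 (Migrate): parent_id=NULL -> NULL
  - task 7 (Implement): parent_id=1 -> Design
  - task 8 (Test): parent_id=1 -> Design

SQL:
SELECT a.name AS item, b.name AS parent
FROM tasks a
LEFT JOIN tasks b ON a.parent_id = b.id

Result:
item      | parent  
----------+---------
Design    | NULL    
Deploy    | NULL    
Refactor  | NULL    
Research  | NULL    
Setup     | Research
Migrate   | NULL    
Implement | Design  
Test      | Design  


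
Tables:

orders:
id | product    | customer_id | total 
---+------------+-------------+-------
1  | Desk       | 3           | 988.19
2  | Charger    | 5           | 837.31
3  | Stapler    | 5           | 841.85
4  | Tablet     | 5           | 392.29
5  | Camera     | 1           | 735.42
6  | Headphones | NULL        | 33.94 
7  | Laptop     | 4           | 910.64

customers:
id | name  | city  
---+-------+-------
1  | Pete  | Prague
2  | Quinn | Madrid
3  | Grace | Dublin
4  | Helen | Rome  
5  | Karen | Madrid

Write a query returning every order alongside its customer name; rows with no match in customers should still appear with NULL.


LEFT JOIN keeps every row from orders (the left table); where customer_id has no match in customers, the customer columns become NULL. Walk through each order:
  - order 1 (Desk): customer_id=3 -> matches Grace
  - order 2 (Charger): customer_id=5 -> matches Karen
  - order 3 (Stapler): customer_id=5 -> matches Karen
  - order 4 (Tablet): customer_id=5 -> matches Karen
  - order 5 (Camera): customer_id=1 -> matches Pete
  - order 6 (Headphones): customer_id=NULL, no match -> kept with NULL
  - order 7 (Laptop): customer_id=4 -> matches Helen
All 7 rows appear; 1 has NULL customer.

SQL:
SELECT a.product, b.name AS customer
FROM orders a
LEFT JOIN customers b ON a.customer_id = b.id

Result:
product    | customer
-----------+---------
Desk       | Grace   
Charger    | Karen   
Stapler    | Karen   
Tablet     | Karen   
Camera     | Pete    
Headphones | NULL    
Laptop     | Helen   


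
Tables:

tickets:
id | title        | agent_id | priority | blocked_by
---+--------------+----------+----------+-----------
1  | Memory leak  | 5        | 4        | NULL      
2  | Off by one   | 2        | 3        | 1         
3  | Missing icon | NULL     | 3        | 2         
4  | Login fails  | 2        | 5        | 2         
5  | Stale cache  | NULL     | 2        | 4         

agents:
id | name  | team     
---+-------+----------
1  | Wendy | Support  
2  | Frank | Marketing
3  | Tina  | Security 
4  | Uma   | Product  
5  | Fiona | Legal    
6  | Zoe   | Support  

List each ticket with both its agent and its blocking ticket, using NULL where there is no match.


Two LEFT JOINs from the same base table tickets: one to agents via agent_id, one to tickets itself via blocked_by. Both are LEFT so every ticket is preserved.
Match against agents:
  - ticket 1 (Memory leak): agent_id=5 -> matches Fiona
  - ticket 2 (Off by one): agent_id=2 -> matches Frank
  - ticket 3 (Missing icon): agent_id=NULL, no match -> kept with NULL
  - ticket 4 (Login fails): agent_id=2 -> matches Frank
  - ticket 5 (Stale cache): agent_id=NULL, no match -> kept with NULL
Match against tickets (self):
  - ticket 1 (Memory leak): blocked_by=NULL -> NULL
  - ticket 2 (Off by one): blocked_by=1 -> Memory leak
  - ticket 3 (Missing icon): blocked_by=2 -> Off by one
  - ticket 4 (Login fails): blocked_by=2 -> Off by one
  - ticket 5 (Stale cache): blocked_by=4 -> Login fails

SQL:
SELECT a.title, b.name AS agent, c.title AS blocked_by
FROM tickets a
LEFT JOIN agents b ON a.agent_id = b.id
LEFT JOIN tickets c ON a.blocked_by = c.id

Result:
title        | agent | blocked_by 
-------------+-------+------------
Memory leak  | Fiona | NULL       
Off by one   | Frank | Memory leak
Missing icon | NULL  | Off by one 
Login fails  | Frank | Off by one 
Stale cache  | NULL  | Login fails


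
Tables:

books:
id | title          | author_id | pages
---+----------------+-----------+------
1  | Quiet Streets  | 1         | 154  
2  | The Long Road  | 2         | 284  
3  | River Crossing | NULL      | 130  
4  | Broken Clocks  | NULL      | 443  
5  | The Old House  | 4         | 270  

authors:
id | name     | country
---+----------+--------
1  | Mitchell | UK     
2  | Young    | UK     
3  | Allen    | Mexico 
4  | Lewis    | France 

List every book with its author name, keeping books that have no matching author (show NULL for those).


LEFT JOIN keeps every row from books (the left table); where author_id has no match in authors, the author columns become NULL. Walk through each book:
  - book 1 (Quiet Streets): author_id=1 -> matches Mitchell
  - book 2 (The Long Road): author_id=2 -> matches Young
  - book 3 (River Crossing): author_id=NULL, no match -> kept with NULL
  - book 4 (Broken Clocks): author_id=NULL, no match -> kept with NULL
  - book 5 (The Old House): author_id=4 -> matches Lewis
All 5 rows appear; 2 have NULL author.

SQL:
SELECT a.title, b.name AS author
FROM books a
LEFT JOIN authors b ON a.author_id = b.id

Result:
title          | author  
---------------+---------
Quiet Streets  | Mitchell
The Long Road  | Young   
River Crossing | NULL    
Broken Clocks  | NULL    
The Old House  | Lewis   


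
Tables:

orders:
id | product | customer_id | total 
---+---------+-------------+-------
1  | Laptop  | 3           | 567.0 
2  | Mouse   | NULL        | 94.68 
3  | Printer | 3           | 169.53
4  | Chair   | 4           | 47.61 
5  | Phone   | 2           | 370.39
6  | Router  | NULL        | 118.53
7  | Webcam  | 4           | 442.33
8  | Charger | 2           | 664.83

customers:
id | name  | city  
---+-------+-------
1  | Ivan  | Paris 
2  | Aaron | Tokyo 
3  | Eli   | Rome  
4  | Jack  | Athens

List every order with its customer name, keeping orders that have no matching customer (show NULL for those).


LEFT JOIN keeps every row from orders (the left table); where customer_id has no match in customers, the customer columns become NULL. Walk through each order:
  - order 1 (Laptop): customer_id=3 -> matches Eli
  - order 2 (Mouse): customer_id=NULL, no match -> kept with NULL
  - order 3 (Printer): customer_id=3 -> matches Eli
  - order 4 (Chair): customer_id=4 -> matches Jack
  - order 5 (Phone): customer_id=2 -> matches Aaron
  - order 6 (Router): customer_id=NULL, no match -> kept with NULL
  - order 7 (Webcam): customer_id=4 -> matches Jack
  - order 8 (Charger): customer_id=2 -> matches Aaron
All 8 rows appear; 2 have NULL customer.

SQL:
SELECT a.product, b.name AS customer
FROM orders a
LEFT JOIN customers b ON a.customer_id = b.id

Result:
product | customer
--------+---------
Laptop  | Eli     
Mouse   | NULL    
Printer | Eli     
Chair   | Jack    
Phone   | Aaron   
Router  | NULL    
Webcam  | Jack    
Charger | Aaron   


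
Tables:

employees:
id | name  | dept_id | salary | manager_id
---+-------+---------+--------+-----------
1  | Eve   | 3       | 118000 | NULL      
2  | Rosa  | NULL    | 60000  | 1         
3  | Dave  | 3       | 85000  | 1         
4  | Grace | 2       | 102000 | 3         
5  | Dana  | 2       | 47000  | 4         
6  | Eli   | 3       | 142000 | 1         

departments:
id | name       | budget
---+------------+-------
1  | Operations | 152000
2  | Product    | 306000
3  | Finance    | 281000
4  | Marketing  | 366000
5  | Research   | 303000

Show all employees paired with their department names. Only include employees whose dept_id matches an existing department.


INNER JOIN keeps only employees rows whose dept_id matches an id in departments. Walk through each employee:
  - employee 1 (Eve): dept_id=3 -> matches Finance
  - employee 2 (Rosa): dept_id=NULL, no match -> dropped
  - employee 3 (Dave): dept_id=3 -> matches Finance
  - employee 4 (Grace): dept_id=2 -> matches Product
  - employee 5 (Dana): dept_id=2 -> matches Product
  - employee 6 (Eli): dept_id=3 -> matches Finance
So 1 of 6 rows is dropped.

SQL:
SELECT a.name, b.name AS department
FROM employees a
INNER JOIN departments b ON a.dept_id = b.id

Result:
name  | department
------+-----------
Eve   | Finance   
Dave  | Finance   
Grace | Product   
Dana  | Product   
Eli   | Finance   


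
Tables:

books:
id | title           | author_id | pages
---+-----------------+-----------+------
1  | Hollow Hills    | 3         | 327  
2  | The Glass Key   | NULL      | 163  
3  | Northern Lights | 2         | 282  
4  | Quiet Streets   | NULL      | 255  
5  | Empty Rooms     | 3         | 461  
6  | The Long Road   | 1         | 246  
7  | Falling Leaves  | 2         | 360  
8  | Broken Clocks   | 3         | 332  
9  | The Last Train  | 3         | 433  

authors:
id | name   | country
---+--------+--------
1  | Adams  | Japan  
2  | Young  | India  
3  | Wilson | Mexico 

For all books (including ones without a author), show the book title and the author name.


LEFT JOIN keeps every row from books (the left table); where author_id has no match in authors, the author columns become NULL. Walk through each book:
  - book 1 (Hollow Hills): author_id=3 -> matches Wilson
  - book 2 (The Glass Key): author_id=NULL, no match -> kept with NULL
  - book 3 (Northern Lights): author_id=2 -> matches Young
  - book 4 (Quiet Streets): author_id=NULL, no match -> kept with NULL
  - book 5 (Empty Rooms): author_id=3 -> matches Wilson
  - book 6 (The Long Road): author_id=1 -> matches Adams
  - book 7 (Falling Leaves): author_id=2 -> matches Young
  - book 8 (Broken Clocks): author_id=3 -> matches Wilson
  - book 9 (The Last Train): author_id=3 -> matches Wilson
All 9 rows appear; 2 have NULL author.

SQL:
SELECT a.title, b.name AS author
FROM books a
LEFT JOIN authors b ON a.author_id = b.id

Result:
title           | author
----------------+-------
Hollow Hills    | Wilson
The Glass Key   | NULL  
Northern Lights | Young 
Quiet Streets   | NULL  
Empty Rooms     | Wilson
The Long Road   | Adams 
Falling Leaves  | Young 
Broken Clocks   | Wilson
The Last Train  | Wilson


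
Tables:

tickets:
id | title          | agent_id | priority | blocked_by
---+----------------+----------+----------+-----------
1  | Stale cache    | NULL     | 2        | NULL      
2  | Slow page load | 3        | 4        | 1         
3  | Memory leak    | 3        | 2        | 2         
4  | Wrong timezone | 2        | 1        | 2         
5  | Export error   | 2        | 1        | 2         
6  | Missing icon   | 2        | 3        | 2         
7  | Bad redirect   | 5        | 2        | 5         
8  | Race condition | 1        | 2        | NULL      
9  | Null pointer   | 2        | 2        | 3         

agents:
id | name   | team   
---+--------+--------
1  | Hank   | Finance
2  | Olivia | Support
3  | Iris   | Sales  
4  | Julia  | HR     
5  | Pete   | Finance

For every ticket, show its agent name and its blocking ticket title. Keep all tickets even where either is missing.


Two LEFT JOINs from the same base table tickets: one to agents via agent_id, one to tickets itself via blocked_by. Both are LEFT so every ticket is preserved.
Match against agents:
  - ticket 1 (Stale cache): agent_id=NULL, no match -> kept with NULL
  - ticket 2 (Slow page load): agent_id=3 -> matches Iris
  - ticket 3 (Memory leak): agent_id=3 -> matches Iris
  - ticket 4 (Wrong timezone): agent_id=2 -> matches Olivia
  - ticket 5 (Export error): agent_id=2 -> matches Olivia
  - ticket 6 (Missing icon): agent_id=2 -> matches Olivia
  - ticket 7 (Bad redirect): agent_id=5 -> matches Pete
  - ticket 8 (Race condition): agent_id=1 -> matches Hank
  - ticket 9 (Null pointer): agent_id=2 -> matches Olivia
Match against tickets (self):
  - ticket 1 (Stale cache): blocked_by=NULL -> NULL
  - ticket 2 (Slow page load): blocked_by=1 -> Stale cache
  - ticket 3 (Memory leak): blocked_by=2 -> Slow page load
  - ticket 4 (Wrong timezone): blocked_by=2 -> Slow page load
  - ticket 5 (Export error): blocked_by=2 -> Slow page load
  - ticket 6 (Missing icon): blocked_by=2 -> Slow page load
  - ticket 7 (Bad redirect): blocked_by=5 -> Export error
  - ticket 8 (Race condition): blocked_by=NULL -> NULL
  - ticket 9 (Null pointer): blocked_by=3 -> Memory leak

SQL:
SELECT a.title, b.name AS agent, c.title AS blocked_by
FROM tickets a
LEFT JOIN agents b ON a.agent_id = b.id
LEFT JOIN tickets c ON a.blocked_by = c.id

Result:
title          | agent  | blocked_by    
---------------+--------+---------------
Stale cache    | NULL   | NULL          
Slow page load | Iris   | Stale cache   
Memory leak    | Iris   | Slow page load
Wrong timezone | Olivia | Slow page load
Export error   | Olivia | Slow page load
Missing icon   | Olivia | Slow page load
Bad redirect   | Pete   | Export error  
Race condition | Hank   | NULL          
Null pointer   | Olivia | Memory leak   


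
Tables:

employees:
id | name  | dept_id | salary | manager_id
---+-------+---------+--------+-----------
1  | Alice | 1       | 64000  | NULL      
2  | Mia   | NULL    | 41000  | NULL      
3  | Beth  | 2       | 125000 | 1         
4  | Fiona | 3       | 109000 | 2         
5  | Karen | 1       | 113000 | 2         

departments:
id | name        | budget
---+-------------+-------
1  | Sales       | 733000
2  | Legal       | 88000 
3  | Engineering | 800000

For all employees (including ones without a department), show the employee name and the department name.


LEFT JOIN keeps every row from employees (the left table); where dept_id has no match in departments, the department columns become NULL. Walk through each employee:
  - employee 1 (Alice): dept_id=1 -> matches Sales
  - employee 2 (Mia): dept_id=NULL, no match -> kept with NULL
  - employee 3 (Beth): dept_id=2 -> matches Legal
  - employee 4 (Fiona): dept_id=3 -> matches Engineering
  - employee 5 (Karen): dept_id=1 -> matches Sales
All 5 rows appear; 1 has NULL department.

SQL:
SELECT a.name, b.name AS department
FROM employees a
LEFT JOIN departments b ON a.dept_id = b.id

Result:
name  | department 
------+------------
Alice | Sales      
Mia   | NULL       
Beth  | Legal      
Fiona | Engineering
Karen | Sales      


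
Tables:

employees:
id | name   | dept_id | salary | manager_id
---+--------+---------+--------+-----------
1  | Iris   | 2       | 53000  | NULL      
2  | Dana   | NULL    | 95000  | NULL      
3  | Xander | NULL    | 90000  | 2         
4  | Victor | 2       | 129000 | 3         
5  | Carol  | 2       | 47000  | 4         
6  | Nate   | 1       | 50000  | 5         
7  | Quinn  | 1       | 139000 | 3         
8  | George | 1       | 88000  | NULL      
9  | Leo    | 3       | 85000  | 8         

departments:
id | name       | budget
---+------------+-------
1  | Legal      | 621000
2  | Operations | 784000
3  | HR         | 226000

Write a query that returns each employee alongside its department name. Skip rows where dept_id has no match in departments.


INNER JOIN keeps only employees rows whose dept_id matches an id in departments. Walk through each employee:
  - employee 1 (Iris): dept_id=2 -> matches Operations
  - employee 2 (Dana): dept_id=NULL, no match -> dropped
  - employee 3 (Xander): dept_id=NULL, no match -> dropped
  - employee 4 (Victor): dept_id=2 -> matches Operations
  - employee 5 (Carol): dept_id=2 -> matches Operations
  - employee 6 (Nate): dept_id=1 -> matches Legal
  - employee 7 (Quinn): dept_id=1 -> matches Legal
  - employee 8 (George): dept_id=1 -> matches Legal
  - employee 9 (Leo): dept_id=3 -> matches HR
So 2 of 9 rows are dropped.

SQL:
SELECT a.name, b.name AS department
FROM employees a
INNER JOIN departments b ON a.dept_id = b.id

Result:
name   | department
-------+-----------
Iris   | Operations
Victor | Operations
Carol  | Operations
Nate   | Legal     
Quinn  | Legal     
George | Legal     
Leo    | HR        


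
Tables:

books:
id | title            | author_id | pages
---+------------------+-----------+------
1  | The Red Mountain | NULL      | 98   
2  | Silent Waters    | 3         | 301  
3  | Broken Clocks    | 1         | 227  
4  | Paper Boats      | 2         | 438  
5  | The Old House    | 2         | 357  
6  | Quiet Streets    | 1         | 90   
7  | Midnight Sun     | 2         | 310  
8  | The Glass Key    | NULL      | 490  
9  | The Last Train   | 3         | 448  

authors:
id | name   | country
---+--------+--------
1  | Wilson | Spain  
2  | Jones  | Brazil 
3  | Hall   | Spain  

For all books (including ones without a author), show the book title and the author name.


LEFT JOIN keeps every row from books (the left table); where author_id has no match in authors, the author columns become NULL. Walk through each book:
  - book 1 (The Red Mountain): author_id=NULL, no match -> kept with NULL
  - book 2 (Silent Waters): author_id=3 -> matches Hall
  - book 3 (Broken Clocks): author_id=1 -> matches Wilson
  - book 4 (Paper Boats): author_id=2 -> matches Jones
  - book 5 (The Old House): author_id=2 -> matches Jones
  - book 6 (Quiet Streets): author_id=1 -> matches Wilson
  - book 7 (Midnight Sun): author_id=2 -> matches Jones
  - book 8 (The Glass Key): author_id=NULL, no match -> kept with NULL
  - book 9 (The Last Train): author_id=3 -> matches Hall
All 9 rows appear; 2 have NULL author.

SQL:
SELECT a.title, b.name AS author
FROM books a
LEFT JOIN authors b ON a.author_id = b.id

Result:
title            | author
-----------------+-------
The Red Mountain | NULL  
Silent Waters    | Hall  
Broken Clocks    | Wilson
Paper Boats      | Jones 
The Old House    | Jones 
Quiet Streets    | Wilson
Midnight Sun     | Jones 
The Glass Key    | NULL  
The Last Train   | Hall  
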